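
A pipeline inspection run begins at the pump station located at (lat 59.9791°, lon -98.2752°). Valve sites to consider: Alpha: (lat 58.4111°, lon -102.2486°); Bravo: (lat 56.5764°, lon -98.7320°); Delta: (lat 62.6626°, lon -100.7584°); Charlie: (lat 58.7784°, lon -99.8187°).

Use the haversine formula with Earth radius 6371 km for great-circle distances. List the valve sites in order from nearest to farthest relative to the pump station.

Charlie, Alpha, Delta, Bravo

Distances from the pump station:
Charlie (lat 58.7784°, lon -99.8187°): 159.6 km
Alpha (lat 58.4111°, lon -102.2486°): 285.6 km
Delta (lat 62.6626°, lon -100.7584°): 326.4 km
Bravo (lat 56.5764°, lon -98.7320°): 379.3 km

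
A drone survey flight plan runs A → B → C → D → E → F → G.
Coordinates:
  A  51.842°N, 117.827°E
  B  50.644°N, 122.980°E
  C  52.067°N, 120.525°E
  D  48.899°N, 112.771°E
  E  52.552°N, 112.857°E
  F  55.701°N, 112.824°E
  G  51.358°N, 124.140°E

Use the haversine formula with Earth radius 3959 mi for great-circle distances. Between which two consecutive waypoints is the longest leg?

F–G

Leg distances:
A→B: 237.7 mi
B→C: 144.5 mi
C→D: 404.8 mi
D→E: 252.4 mi
E→F: 217.6 mi
F→G: 552.2 mi
The longest leg is F–G at 552.2 mi.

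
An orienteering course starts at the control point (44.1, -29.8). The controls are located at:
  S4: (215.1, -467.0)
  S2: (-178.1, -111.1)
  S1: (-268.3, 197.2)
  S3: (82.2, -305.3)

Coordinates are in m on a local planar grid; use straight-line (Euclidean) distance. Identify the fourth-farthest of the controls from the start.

Distances from the start ((44.1, -29.8)):
S4: 469.5 m
S1: 386.2 m
S3: 278.1 m
S2: 236.6 m
The fourth-farthest is S2 at 236.6 m.

S2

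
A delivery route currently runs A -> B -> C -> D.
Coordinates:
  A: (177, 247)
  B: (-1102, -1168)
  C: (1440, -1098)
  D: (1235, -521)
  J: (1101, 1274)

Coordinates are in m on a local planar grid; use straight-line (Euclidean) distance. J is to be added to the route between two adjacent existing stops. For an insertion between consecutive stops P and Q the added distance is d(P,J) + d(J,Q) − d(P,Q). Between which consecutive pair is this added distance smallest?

Added distance for inserting J between each consecutive pair:
A–B: 2763.0 m
B–C: 3142.0 m
C–D: 3583.8 m
Smallest added distance is 2763.0 m, inserting between A and B.

between A and B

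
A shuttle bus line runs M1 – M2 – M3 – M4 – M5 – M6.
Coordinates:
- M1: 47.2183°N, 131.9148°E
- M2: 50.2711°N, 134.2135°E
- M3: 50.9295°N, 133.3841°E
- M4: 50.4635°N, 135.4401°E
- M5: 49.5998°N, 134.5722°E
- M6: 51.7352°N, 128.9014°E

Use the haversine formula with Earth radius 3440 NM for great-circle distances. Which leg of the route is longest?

M5–M6

Leg distances:
M1→M2: 204.6 NM
M2→M3: 50.6 NM
M3→M4: 83.0 NM
M4→M5: 61.7 NM
M5→M6: 250.9 NM
The longest leg is M5–M6 at 250.9 NM.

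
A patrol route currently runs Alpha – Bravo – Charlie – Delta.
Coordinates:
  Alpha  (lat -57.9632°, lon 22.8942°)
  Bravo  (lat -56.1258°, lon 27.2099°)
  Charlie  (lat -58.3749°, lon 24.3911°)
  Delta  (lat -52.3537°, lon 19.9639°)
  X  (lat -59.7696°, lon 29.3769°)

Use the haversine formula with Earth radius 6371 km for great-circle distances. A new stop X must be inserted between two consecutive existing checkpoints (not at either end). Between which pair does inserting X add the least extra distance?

between Bravo and Charlie

Added distance for inserting X between each consecutive pair:
Alpha–Bravo: 516.6 km
Bravo–Charlie: 447.0 km
Charlie–Delta: 607.6 km
Smallest added distance is 447.0 km, inserting between Bravo and Charlie.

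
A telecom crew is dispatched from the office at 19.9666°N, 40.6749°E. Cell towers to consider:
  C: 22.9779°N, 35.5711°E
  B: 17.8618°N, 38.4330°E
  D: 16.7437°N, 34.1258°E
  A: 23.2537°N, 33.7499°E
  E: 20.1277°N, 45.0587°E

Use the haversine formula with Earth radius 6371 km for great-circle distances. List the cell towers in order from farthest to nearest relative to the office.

Computing each great-circle distance from 19.9666°N, 40.6749°E:
A 23.2537°N, 33.7499°E: 803.6 km
D 16.7437°N, 34.1258°E: 778.4 km
C 22.9779°N, 35.5711°E: 625.2 km
E 20.1277°N, 45.0587°E: 458.3 km
B 17.8618°N, 38.4330°E: 332.2 km

A, D, C, E, B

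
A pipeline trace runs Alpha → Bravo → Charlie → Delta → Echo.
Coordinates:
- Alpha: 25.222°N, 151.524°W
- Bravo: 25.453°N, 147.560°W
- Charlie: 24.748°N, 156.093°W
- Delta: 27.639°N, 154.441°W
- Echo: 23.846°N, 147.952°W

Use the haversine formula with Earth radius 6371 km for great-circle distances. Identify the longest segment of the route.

Bravo–Charlie

Leg distances:
Alpha→Bravo: 399.2 km
Bravo→Charlie: 862.6 km
Charlie→Delta: 361.2 km
Delta→Echo: 774.6 km
The longest leg is Bravo–Charlie at 862.6 km.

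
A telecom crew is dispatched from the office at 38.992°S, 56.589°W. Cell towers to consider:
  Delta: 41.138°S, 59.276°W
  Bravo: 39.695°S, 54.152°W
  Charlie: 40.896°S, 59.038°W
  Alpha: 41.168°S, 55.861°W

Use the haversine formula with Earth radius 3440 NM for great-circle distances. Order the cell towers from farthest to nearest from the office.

Delta, Charlie, Alpha, Bravo

Distance from the office at 38.992°S, 56.589°W to each:
Delta 41.138°S, 59.276°W: 178.4 NM
Charlie 40.896°S, 59.038°W: 160.5 NM
Alpha 41.168°S, 55.861°W: 134.9 NM
Bravo 39.695°S, 54.152°W: 120.8 NM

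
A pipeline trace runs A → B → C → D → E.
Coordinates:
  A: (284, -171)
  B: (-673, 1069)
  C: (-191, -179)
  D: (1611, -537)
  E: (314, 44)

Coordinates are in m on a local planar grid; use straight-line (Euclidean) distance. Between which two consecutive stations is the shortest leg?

B–C

Leg distances:
A→B: 1566.3 m
B→C: 1337.8 m
C→D: 1837.2 m
D→E: 1421.2 m
The shortest leg is B–C at 1337.8 m.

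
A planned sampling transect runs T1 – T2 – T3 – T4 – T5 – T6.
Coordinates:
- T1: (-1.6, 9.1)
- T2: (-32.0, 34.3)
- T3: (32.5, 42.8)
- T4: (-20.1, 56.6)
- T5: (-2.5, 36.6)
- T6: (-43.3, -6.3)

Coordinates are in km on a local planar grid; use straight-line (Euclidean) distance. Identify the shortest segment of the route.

Leg distances:
T1→T2: 39.5 km
T2→T3: 65.1 km
T3→T4: 54.4 km
T4→T5: 26.6 km
T5→T6: 59.2 km
The shortest leg is T4–T5 at 26.6 km.

T4–T5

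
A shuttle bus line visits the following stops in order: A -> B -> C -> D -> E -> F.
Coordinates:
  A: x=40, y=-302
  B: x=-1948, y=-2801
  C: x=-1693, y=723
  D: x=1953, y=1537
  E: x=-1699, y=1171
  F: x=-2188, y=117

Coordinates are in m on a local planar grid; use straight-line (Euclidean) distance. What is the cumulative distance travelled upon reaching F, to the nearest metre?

15294 m

Leg distances:
A→B: 3193.3 m  (cumulative 3193.3 m)
B→C: 3533.2 m  (cumulative 6726.5 m)
C→D: 3735.8 m  (cumulative 10462.3 m)
D→E: 3670.3 m  (cumulative 14132.6 m)
E→F: 1161.9 m  (cumulative 15294.5 m)
Cumulative distance at F ≈ 15294 m.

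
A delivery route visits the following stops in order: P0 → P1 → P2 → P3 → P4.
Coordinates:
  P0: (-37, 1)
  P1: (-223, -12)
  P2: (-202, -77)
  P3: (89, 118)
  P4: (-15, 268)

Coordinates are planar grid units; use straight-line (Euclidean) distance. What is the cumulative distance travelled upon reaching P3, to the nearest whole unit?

605

Leg distances:
P0→P1: 186.5  (cumulative 186.5)
P1→P2: 68.3  (cumulative 254.8)
P2→P3: 350.3  (cumulative 605.1)
Cumulative distance at P3 ≈ 605.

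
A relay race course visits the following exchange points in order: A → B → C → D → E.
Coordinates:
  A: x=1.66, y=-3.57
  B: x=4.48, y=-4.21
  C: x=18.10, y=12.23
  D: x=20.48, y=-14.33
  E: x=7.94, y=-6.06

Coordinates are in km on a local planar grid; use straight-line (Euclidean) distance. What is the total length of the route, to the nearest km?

66 km

Leg distances:
A→B: 2.9 km  (cumulative 2.9 km)
B→C: 21.3 km  (cumulative 24.2 km)
C→D: 26.7 km  (cumulative 50.9 km)
D→E: 15.0 km  (cumulative 65.9 km)
Total route length ≈ 66 km.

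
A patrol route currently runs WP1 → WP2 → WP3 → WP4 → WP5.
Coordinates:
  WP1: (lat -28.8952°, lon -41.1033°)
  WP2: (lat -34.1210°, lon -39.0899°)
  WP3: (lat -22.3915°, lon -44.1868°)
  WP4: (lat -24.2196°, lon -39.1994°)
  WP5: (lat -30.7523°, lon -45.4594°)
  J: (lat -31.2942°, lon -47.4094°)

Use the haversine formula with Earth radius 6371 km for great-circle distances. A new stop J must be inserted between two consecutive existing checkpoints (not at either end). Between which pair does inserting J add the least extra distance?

between WP4 and WP5

Added distance for inserting J between each consecutive pair:
WP1–WP2: 890.1 km
WP2–WP3: 483.3 km
WP3–WP4: 1618.6 km
WP4–WP5: 369.2 km
Smallest added distance is 369.2 km, inserting between WP4 and WP5.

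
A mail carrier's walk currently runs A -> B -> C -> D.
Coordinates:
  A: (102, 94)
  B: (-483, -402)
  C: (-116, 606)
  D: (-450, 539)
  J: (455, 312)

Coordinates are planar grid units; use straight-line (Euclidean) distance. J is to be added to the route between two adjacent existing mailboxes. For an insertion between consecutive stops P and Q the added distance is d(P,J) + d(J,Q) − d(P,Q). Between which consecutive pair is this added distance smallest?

Added distance for inserting J between each consecutive pair:
A–B: 826.8
B–C: 748.3
C–D: 1234.6
Smallest added distance is 748.3, inserting between B and C.

between B and C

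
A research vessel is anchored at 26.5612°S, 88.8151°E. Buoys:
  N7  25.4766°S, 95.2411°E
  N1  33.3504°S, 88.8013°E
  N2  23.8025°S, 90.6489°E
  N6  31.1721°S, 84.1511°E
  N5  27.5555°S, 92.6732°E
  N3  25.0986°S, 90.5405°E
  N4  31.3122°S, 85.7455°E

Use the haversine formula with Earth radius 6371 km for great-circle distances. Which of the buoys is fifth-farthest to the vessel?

Distances from the vessel (26.5612°S, 88.8151°E):
N1: 754.9 km
N6: 684.8 km
N7: 653.3 km
N4: 606.8 km
N5: 397.7 km
N2: 358.0 km
N3: 237.2 km
The fifth-farthest is N5 at 397.7 km.

N5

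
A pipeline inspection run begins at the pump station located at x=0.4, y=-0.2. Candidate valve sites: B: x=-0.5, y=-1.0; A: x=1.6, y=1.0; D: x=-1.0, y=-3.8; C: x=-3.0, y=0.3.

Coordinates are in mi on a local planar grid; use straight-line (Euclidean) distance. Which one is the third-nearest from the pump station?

C

Distances from the pump station (x=0.4, y=-0.2):
B: 1.2 mi
A: 1.7 mi
C: 3.4 mi
D: 3.9 mi
The third-nearest is C at 3.4 mi.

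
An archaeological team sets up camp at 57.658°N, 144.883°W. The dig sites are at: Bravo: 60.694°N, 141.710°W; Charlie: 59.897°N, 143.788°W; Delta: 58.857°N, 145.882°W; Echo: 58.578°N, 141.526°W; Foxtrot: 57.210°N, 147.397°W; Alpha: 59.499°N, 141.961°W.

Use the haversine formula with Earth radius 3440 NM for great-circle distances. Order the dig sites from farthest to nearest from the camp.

Computing each great-circle distance from 57.658°N, 144.883°W:
Bravo 60.694°N, 141.710°W: 206.7 NM
Alpha 59.499°N, 141.961°W: 143.4 NM
Charlie 59.897°N, 143.788°W: 138.7 NM
Echo 58.578°N, 141.526°W: 119.9 NM
Foxtrot 57.210°N, 147.397°W: 85.6 NM
Delta 58.857°N, 145.882°W: 78.6 NM

Bravo, Alpha, Charlie, Echo, Foxtrot, Delta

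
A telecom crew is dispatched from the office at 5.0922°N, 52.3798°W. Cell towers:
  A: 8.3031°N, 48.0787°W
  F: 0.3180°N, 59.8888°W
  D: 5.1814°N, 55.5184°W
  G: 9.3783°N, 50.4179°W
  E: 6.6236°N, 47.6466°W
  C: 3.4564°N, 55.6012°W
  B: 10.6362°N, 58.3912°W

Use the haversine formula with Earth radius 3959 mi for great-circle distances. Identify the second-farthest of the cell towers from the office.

B

Distance to each, sorted:
F: 614.2 mi
B: 562.1 mi
A: 369.2 mi
E: 342.1 mi
G: 325.2 mi
C: 249.1 mi
D: 216.1 mi
The second-farthest is B at 562.1 mi.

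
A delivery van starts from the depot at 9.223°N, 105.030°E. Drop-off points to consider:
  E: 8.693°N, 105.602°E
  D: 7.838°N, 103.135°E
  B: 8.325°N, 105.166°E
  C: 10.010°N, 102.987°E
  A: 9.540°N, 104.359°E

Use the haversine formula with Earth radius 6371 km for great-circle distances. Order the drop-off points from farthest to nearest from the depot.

Computing each great-circle distance from 9.223°N, 105.030°E:
D 7.838°N, 103.135°E: 259.1 km
C 10.010°N, 102.987°E: 240.5 km
B 8.325°N, 105.166°E: 101.0 km
E 8.693°N, 105.602°E: 86.1 km
A 9.540°N, 104.359°E: 81.6 km

D, C, B, E, A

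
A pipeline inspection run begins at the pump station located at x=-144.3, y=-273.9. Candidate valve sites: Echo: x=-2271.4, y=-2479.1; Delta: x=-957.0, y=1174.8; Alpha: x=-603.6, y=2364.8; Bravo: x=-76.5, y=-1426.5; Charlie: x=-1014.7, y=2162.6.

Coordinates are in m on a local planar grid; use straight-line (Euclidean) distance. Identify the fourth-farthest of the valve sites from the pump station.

Delta

Distances from the pump station (x=-144.3, y=-273.9):
Echo: 3063.9 m
Alpha: 2678.4 m
Charlie: 2587.3 m
Delta: 1661.1 m
Bravo: 1154.6 m
The fourth-farthest is Delta at 1661.1 m.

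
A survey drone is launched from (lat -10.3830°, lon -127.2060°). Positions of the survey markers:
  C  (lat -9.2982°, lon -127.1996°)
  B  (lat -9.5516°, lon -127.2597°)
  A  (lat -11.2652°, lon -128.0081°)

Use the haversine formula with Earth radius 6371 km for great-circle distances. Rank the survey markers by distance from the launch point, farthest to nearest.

Computing each great-circle distance from (lat -10.3830°, lon -127.2060°):
A (lat -11.2652°, lon -128.0081°): 131.5 km
C (lat -9.2982°, lon -127.1996°): 120.6 km
B (lat -9.5516°, lon -127.2597°): 92.6 km

A, C, B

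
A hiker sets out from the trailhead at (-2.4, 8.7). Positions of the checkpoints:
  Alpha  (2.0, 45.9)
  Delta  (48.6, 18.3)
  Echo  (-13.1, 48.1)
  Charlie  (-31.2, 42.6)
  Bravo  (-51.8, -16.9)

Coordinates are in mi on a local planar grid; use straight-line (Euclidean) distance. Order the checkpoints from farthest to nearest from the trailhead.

Distances from the trailhead:
Bravo (-51.8, -16.9): 55.6 mi
Delta (48.6, 18.3): 51.9 mi
Charlie (-31.2, 42.6): 44.5 mi
Echo (-13.1, 48.1): 40.8 mi
Alpha (2.0, 45.9): 37.5 mi

Bravo, Delta, Charlie, Echo, Alpha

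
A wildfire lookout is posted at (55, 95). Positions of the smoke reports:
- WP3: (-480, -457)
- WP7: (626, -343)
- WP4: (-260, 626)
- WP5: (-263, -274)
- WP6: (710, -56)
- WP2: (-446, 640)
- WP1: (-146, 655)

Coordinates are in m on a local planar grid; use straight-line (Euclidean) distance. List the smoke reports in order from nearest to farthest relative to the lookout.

Computing each straight-line distance from (55, 95):
WP5 (-263, -274): 487.1 m
WP1 (-146, 655): 595.0 m
WP4 (-260, 626): 617.4 m
WP6 (710, -56): 672.2 m
WP7 (626, -343): 719.6 m
WP2 (-446, 640): 740.3 m
WP3 (-480, -457): 768.7 m

WP5, WP1, WP4, WP6, WP7, WP2, WP3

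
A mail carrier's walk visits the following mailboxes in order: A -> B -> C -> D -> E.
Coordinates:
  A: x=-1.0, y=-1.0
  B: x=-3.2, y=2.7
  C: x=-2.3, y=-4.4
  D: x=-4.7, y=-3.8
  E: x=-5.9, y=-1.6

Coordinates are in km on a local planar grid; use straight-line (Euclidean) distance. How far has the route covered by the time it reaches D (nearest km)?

Leg distances:
A→B: 4.3 km  (cumulative 4.3 km)
B→C: 7.2 km  (cumulative 11.5 km)
C→D: 2.5 km  (cumulative 13.9 km)
Cumulative distance at D ≈ 14 km.

14 km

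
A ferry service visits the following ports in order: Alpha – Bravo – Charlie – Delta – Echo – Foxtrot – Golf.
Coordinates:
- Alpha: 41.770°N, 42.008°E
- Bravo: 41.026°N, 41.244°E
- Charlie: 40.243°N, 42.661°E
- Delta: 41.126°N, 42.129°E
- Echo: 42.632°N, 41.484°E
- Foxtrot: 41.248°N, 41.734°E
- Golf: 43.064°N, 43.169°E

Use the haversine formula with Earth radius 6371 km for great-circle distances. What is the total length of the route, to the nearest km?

Leg distances:
Alpha→Bravo: 104.4 km  (cumulative 104.4 km)
Bravo→Charlie: 147.9 km  (cumulative 252.3 km)
Charlie→Delta: 107.9 km  (cumulative 360.3 km)
Delta→Echo: 175.8 km  (cumulative 536.0 km)
Echo→Foxtrot: 155.3 km  (cumulative 691.3 km)
Foxtrot→Golf: 234.0 km  (cumulative 925.3 km)
Total route length ≈ 925 km.

925 km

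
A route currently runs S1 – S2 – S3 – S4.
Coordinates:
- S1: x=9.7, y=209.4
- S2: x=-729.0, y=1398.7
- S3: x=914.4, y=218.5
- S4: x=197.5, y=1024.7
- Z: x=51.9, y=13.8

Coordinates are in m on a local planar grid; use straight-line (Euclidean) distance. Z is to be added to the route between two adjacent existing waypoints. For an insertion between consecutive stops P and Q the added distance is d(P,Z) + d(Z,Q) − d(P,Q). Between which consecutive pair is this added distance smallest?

Added distance for inserting Z between each consecutive pair:
S1–S2: 390.0 m
S2–S3: 453.1 m
S3–S4: 828.9 m
Smallest added distance is 390.0 m, inserting between S1 and S2.

between S1 and S2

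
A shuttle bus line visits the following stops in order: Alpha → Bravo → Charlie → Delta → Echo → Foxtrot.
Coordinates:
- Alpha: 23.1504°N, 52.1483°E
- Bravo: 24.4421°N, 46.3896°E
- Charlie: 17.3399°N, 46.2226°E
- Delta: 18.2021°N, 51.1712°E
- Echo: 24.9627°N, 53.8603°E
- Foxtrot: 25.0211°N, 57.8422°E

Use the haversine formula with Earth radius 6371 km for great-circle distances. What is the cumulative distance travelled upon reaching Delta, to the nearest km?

1926 km

Leg distances:
Alpha→Bravo: 603.2 km  (cumulative 603.2 km)
Bravo→Charlie: 789.9 km  (cumulative 1393.1 km)
Charlie→Delta: 532.7 km  (cumulative 1925.8 km)
Cumulative distance at Delta ≈ 1926 km.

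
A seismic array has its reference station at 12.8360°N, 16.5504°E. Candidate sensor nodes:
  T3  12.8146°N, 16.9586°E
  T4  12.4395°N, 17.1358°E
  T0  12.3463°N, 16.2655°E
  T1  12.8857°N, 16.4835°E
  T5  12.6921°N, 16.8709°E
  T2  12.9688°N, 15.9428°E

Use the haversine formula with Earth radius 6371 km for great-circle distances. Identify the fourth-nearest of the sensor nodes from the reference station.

Distances from the reference station (12.8360°N, 16.5504°E):
T1: 9.1 km
T5: 38.3 km
T3: 44.3 km
T0: 62.6 km
T2: 67.5 km
T4: 77.3 km
The fourth-nearest is T0 at 62.6 km.

T0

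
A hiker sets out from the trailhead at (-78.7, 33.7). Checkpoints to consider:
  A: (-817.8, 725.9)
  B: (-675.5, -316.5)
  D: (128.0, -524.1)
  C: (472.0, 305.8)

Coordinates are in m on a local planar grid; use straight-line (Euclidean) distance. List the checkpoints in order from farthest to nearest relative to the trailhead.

Distances from the trailhead:
A (-817.8, 725.9): 1012.6 m
B (-675.5, -316.5): 692.0 m
C (472.0, 305.8): 614.3 m
D (128.0, -524.1): 594.9 m

A, B, C, D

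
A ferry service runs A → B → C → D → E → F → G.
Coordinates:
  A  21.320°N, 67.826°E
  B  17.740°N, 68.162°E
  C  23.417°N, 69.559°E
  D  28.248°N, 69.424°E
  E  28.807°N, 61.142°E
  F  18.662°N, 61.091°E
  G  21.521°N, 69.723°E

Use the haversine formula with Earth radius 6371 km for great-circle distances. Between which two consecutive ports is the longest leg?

Leg distances:
A→B: 399.6 km
B→C: 647.8 km
C→D: 537.4 km
D→E: 811.3 km
E→F: 1128.1 km
F→G: 955.6 km
The longest leg is E–F at 1128.1 km.

E–F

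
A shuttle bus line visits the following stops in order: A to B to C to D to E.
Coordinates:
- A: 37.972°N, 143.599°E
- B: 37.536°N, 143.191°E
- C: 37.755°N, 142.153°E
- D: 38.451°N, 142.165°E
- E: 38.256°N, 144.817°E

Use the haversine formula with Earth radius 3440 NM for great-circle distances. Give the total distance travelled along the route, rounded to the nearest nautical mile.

Leg distances:
A→B: 32.6 NM  (cumulative 32.6 NM)
B→C: 51.1 NM  (cumulative 83.6 NM)
C→D: 41.8 NM  (cumulative 125.4 NM)
D→E: 125.4 NM  (cumulative 250.8 NM)
Total route length ≈ 251 NM.

251 NM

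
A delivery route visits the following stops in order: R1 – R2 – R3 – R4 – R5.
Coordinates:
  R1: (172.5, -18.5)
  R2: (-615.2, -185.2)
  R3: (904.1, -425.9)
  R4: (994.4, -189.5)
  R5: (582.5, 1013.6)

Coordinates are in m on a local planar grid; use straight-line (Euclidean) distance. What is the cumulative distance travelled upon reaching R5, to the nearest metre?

Leg distances:
R1→R2: 805.1 m  (cumulative 805.1 m)
R2→R3: 1538.2 m  (cumulative 2343.4 m)
R3→R4: 253.1 m  (cumulative 2596.5 m)
R4→R5: 1271.7 m  (cumulative 3868.1 m)
Cumulative distance at R5 ≈ 3868 m.

3868 m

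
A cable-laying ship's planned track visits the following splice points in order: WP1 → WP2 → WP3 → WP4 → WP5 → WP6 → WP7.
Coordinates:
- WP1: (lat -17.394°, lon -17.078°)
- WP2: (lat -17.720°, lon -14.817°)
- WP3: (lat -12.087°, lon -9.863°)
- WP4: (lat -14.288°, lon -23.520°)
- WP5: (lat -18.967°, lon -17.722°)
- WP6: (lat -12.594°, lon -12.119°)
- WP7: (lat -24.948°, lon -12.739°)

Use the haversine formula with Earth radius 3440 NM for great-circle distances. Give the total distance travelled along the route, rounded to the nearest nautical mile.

3063 NM

Leg distances:
WP1→WP2: 130.9 NM  (cumulative 130.9 NM)
WP2→WP3: 443.7 NM  (cumulative 574.6 NM)
WP3→WP4: 809.0 NM  (cumulative 1383.7 NM)
WP4→WP5: 436.0 NM  (cumulative 1819.7 NM)
WP5→WP6: 501.1 NM  (cumulative 2320.7 NM)
WP6→WP7: 742.6 NM  (cumulative 3063.3 NM)
Total route length ≈ 3063 NM.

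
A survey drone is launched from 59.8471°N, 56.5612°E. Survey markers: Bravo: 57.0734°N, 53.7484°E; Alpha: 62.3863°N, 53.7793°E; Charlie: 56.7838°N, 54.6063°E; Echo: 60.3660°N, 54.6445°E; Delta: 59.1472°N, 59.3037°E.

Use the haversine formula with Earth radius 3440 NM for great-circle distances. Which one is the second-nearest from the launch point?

Distance to each, sorted:
Echo: 65.3 NM
Delta: 93.5 NM
Alpha: 172.4 NM
Bravo: 188.5 NM
Charlie: 194.0 NM
The second-nearest is Delta at 93.5 NM.

Delta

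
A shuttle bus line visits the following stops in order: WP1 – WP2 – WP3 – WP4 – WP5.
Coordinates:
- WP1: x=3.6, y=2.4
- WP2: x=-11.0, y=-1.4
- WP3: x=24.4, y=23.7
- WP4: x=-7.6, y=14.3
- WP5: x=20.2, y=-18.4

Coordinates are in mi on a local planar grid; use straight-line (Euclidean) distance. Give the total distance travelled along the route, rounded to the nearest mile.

135 mi

Leg distances:
WP1→WP2: 15.1 mi  (cumulative 15.1 mi)
WP2→WP3: 43.4 mi  (cumulative 58.5 mi)
WP3→WP4: 33.4 mi  (cumulative 91.8 mi)
WP4→WP5: 42.9 mi  (cumulative 134.8 mi)
Total route length ≈ 135 mi.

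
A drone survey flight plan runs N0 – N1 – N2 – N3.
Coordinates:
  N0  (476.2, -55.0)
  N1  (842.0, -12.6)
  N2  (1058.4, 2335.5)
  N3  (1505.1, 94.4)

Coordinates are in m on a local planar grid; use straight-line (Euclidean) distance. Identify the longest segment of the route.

Leg distances:
N0→N1: 368.2 m
N1→N2: 2358.1 m
N2→N3: 2285.2 m
The longest leg is N1–N2 at 2358.1 m.

N1–N2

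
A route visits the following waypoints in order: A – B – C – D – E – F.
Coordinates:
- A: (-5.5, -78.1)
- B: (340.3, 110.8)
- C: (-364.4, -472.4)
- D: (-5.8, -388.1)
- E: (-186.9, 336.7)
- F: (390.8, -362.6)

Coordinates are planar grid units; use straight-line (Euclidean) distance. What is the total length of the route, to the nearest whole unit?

3331

Leg distances:
A→B: 394.0  (cumulative 394.0)
B→C: 914.7  (cumulative 1308.8)
C→D: 368.4  (cumulative 1677.1)
D→E: 747.1  (cumulative 2424.2)
E→F: 907.1  (cumulative 3331.3)
Total route length ≈ 3331.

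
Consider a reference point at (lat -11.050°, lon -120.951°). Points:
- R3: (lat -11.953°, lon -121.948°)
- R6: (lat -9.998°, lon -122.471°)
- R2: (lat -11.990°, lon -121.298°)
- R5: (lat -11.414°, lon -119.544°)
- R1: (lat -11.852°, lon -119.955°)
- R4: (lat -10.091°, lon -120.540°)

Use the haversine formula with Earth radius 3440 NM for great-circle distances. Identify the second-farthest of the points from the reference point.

Distance to each, sorted:
R6: 109.7 NM
R5: 85.7 NM
R3: 79.9 NM
R1: 75.9 NM
R4: 62.5 NM
R2: 60.0 NM
The second-farthest is R5 at 85.7 NM.

R5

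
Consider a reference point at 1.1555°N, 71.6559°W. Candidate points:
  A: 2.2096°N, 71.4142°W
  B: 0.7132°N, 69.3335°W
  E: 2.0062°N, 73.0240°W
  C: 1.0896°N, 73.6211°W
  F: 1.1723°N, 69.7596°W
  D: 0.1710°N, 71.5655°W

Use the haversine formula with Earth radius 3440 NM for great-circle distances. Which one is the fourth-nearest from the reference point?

Distances from the reference point (1.1555°N, 71.6559°W):
D: 59.4 NM
A: 64.9 NM
E: 96.7 NM
F: 113.8 NM
C: 118.0 NM
B: 141.9 NM
The fourth-nearest is F at 113.8 NM.

F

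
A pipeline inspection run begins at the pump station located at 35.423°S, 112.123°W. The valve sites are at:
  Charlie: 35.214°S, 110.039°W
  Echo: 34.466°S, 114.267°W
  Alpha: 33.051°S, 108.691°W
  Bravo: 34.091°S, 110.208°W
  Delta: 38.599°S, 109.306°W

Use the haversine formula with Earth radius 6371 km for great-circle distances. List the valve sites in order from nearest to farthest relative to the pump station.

Computing each great-circle distance from 35.423°S, 112.123°W:
Charlie 35.214°S, 110.039°W: 190.5 km
Echo 34.466°S, 114.267°W: 222.5 km
Bravo 34.091°S, 110.208°W: 229.2 km
Alpha 33.051°S, 108.691°W: 411.2 km
Delta 38.599°S, 109.306°W: 432.7 km

Charlie, Echo, Bravo, Alpha, Delta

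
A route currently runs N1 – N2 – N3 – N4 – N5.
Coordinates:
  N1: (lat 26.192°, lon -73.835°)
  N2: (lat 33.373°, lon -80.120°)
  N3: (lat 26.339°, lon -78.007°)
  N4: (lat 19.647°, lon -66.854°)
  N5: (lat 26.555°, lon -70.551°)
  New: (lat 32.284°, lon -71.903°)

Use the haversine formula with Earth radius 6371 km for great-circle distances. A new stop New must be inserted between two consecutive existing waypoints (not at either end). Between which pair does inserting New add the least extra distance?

between N1 and N2

Added distance for inserting New between each consecutive pair:
N1–N2: 477.6 km
N2–N3: 855.7 km
N3–N4: 1017.7 km
N4–N5: 1286.8 km
Smallest added distance is 477.6 km, inserting between N1 and N2.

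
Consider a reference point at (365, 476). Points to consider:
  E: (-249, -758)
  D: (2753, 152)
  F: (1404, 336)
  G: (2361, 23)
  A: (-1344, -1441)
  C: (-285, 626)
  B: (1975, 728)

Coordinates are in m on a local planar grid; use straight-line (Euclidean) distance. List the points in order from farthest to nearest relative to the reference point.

Computing each straight-line distance from (365, 476):
A (-1344, -1441): 2568.2 m
D (2753, 152): 2409.9 m
G (2361, 23): 2046.8 m
B (1975, 728): 1629.6 m
E (-249, -758): 1378.3 m
F (1404, 336): 1048.4 m
C (-285, 626): 667.1 m

A, D, G, B, E, F, C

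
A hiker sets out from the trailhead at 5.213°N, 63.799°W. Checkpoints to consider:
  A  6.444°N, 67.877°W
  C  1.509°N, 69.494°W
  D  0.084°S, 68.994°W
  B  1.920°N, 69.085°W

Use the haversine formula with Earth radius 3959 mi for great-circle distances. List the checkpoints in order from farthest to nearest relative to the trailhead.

D, C, B, A

Distances from the trailhead:
D 0.084°S, 68.994°W: 512.3 mi
C 1.509°N, 69.494°W: 468.8 mi
B 1.920°N, 69.085°W: 429.7 mi
A 6.444°N, 67.877°W: 292.9 mi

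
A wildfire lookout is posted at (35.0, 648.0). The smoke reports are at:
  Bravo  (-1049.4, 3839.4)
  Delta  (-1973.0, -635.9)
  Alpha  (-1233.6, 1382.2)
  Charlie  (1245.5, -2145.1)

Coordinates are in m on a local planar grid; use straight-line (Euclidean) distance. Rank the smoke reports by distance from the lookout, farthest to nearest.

Bravo, Charlie, Delta, Alpha

Computing each straight-line distance from (35.0, 648.0):
Bravo (-1049.4, 3839.4): 3370.6 m
Charlie (1245.5, -2145.1): 3044.1 m
Delta (-1973.0, -635.9): 2383.4 m
Alpha (-1233.6, 1382.2): 1465.7 m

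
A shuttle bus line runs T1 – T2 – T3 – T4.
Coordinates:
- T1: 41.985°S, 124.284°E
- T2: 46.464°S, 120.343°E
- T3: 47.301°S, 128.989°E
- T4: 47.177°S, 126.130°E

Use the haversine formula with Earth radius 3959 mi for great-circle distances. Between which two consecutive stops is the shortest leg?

T3–T4

Leg distances:
T1→T2: 365.8 mi
T2→T3: 412.2 mi
T3→T4: 134.4 mi
The shortest leg is T3–T4 at 134.4 mi.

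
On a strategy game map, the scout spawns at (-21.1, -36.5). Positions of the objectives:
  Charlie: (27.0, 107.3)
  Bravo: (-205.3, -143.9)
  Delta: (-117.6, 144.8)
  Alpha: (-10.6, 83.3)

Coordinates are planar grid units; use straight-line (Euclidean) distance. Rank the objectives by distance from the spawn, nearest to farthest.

Distances from the spawn:
Alpha (-10.6, 83.3): 120.3
Charlie (27.0, 107.3): 151.6
Delta (-117.6, 144.8): 205.4
Bravo (-205.3, -143.9): 213.2

Alpha, Charlie, Delta, Bravo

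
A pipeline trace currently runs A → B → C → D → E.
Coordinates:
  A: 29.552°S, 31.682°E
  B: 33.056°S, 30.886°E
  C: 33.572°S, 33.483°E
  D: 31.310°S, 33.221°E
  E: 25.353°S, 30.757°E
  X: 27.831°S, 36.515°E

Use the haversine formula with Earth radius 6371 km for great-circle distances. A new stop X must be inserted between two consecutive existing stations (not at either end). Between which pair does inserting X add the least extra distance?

between D and E

Added distance for inserting X between each consecutive pair:
A–B: 904.5 km
B–C: 1245.6 km
C–D: 949.3 km
D–E: 431.5 km
Smallest added distance is 431.5 km, inserting between D and E.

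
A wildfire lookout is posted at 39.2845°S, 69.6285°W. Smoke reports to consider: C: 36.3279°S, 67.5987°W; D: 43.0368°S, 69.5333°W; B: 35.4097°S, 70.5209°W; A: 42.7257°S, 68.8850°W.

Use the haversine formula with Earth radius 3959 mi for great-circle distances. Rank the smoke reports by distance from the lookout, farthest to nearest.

Distance from the lookout at 39.2845°S, 69.6285°W to each:
B 35.4097°S, 70.5209°W: 272.2 mi
D 43.0368°S, 69.5333°W: 259.3 mi
A 42.7257°S, 68.8850°W: 240.9 mi
C 36.3279°S, 67.5987°W: 232.4 mi

B, D, A, C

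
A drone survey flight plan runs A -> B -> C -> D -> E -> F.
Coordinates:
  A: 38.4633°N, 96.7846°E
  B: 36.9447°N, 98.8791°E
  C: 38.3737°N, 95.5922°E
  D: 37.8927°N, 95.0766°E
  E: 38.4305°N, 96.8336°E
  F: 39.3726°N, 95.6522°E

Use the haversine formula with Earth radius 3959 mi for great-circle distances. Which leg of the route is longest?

Leg distances:
A→B: 155.3 mi
B→C: 205.1 mi
C→D: 43.5 mi
D→E: 102.4 mi
E→F: 91.0 mi
The longest leg is B–C at 205.1 mi.

B–C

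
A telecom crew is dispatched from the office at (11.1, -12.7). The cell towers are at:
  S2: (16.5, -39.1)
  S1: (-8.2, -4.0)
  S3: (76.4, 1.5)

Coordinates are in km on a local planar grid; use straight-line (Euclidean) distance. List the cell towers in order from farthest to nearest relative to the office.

S3, S2, S1

Distances from the office:
S3 (76.4, 1.5): 66.8 km
S2 (16.5, -39.1): 26.9 km
S1 (-8.2, -4.0): 21.2 km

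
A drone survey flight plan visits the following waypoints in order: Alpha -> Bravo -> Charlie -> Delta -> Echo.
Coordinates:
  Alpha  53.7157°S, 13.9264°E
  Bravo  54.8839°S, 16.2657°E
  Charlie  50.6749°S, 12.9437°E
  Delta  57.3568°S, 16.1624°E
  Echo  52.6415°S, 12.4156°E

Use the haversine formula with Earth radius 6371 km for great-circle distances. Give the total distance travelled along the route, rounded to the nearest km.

2066 km

Leg distances:
Alpha→Bravo: 199.8 km  (cumulative 199.8 km)
Bravo→Charlie: 518.5 km  (cumulative 718.2 km)
Charlie→Delta: 772.0 km  (cumulative 1490.2 km)
Delta→Echo: 576.0 km  (cumulative 2066.2 km)
Total route length ≈ 2066 km.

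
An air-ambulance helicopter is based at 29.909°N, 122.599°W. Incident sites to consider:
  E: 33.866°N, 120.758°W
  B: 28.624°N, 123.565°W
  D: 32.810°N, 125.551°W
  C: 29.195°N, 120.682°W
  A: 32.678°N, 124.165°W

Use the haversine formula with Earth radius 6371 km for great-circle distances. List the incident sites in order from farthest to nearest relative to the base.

Computing each great-circle distance from 29.909°N, 122.599°W:
E 33.866°N, 120.758°W: 473.1 km
D 32.810°N, 125.551°W: 427.3 km
A 32.678°N, 124.165°W: 342.0 km
C 29.195°N, 120.682°W: 201.7 km
B 28.624°N, 123.565°W: 170.9 km

E, D, A, C, B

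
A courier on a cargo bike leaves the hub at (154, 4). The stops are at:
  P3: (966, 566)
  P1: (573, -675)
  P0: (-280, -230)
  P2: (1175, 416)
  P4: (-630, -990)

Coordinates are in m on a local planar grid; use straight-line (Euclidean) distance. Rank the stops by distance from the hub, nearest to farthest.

P0, P1, P3, P2, P4

Computing each straight-line distance from (154, 4):
P0 (-280, -230): 493.1 m
P1 (573, -675): 797.9 m
P3 (966, 566): 987.5 m
P2 (1175, 416): 1101.0 m
P4 (-630, -990): 1266.0 m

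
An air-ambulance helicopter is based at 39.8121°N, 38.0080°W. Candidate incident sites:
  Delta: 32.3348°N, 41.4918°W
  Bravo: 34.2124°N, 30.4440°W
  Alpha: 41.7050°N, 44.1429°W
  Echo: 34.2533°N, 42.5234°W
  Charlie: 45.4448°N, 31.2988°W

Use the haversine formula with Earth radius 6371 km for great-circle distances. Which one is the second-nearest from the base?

Echo

Distances from the base (39.8121°N, 38.0080°W):
Alpha: 557.8 km
Echo: 736.4 km
Charlie: 832.2 km
Delta: 888.2 km
Bravo: 915.2 km
The second-nearest is Echo at 736.4 km.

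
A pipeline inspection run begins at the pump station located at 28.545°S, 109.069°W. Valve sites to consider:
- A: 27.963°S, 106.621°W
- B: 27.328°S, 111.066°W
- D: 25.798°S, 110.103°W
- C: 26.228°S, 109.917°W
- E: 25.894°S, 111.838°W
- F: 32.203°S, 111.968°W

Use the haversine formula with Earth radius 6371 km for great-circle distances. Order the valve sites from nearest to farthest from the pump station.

Computing each great-circle distance from 28.545°S, 109.069°W:
B 27.328°S, 111.066°W: 238.3 km
A 27.963°S, 106.621°W: 248.3 km
C 26.228°S, 109.917°W: 270.9 km
D 25.798°S, 110.103°W: 322.1 km
E 25.894°S, 111.838°W: 402.3 km
F 32.203°S, 111.968°W: 492.7 km

B, A, C, D, E, F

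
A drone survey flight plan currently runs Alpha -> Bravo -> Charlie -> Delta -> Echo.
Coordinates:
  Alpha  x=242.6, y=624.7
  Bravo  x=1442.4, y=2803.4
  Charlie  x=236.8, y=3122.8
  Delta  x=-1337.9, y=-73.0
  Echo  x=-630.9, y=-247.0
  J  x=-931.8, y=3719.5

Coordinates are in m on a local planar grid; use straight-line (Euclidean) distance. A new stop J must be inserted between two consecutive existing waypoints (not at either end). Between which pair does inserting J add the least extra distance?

Added distance for inserting J between each consecutive pair:
Alpha–Bravo: 3367.7 m
Bravo–Charlie: 2609.7 m
Charlie–Delta: 1563.6 m
Delta–Echo: 7064.0 m
Smallest added distance is 1563.6 m, inserting between Charlie and Delta.

between Charlie and Delta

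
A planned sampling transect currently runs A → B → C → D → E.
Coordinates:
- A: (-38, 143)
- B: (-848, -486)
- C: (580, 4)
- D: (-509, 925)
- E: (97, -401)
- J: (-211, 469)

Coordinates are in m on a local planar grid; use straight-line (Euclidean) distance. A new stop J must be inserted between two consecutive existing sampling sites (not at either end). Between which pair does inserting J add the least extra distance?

Added distance for inserting J between each consecutive pair:
A–B: 491.5 m
B–C: 555.8 m
C–D: 36.1 m
D–E: 9.7 m
Smallest added distance is 9.7 m, inserting between D and E.

between D and E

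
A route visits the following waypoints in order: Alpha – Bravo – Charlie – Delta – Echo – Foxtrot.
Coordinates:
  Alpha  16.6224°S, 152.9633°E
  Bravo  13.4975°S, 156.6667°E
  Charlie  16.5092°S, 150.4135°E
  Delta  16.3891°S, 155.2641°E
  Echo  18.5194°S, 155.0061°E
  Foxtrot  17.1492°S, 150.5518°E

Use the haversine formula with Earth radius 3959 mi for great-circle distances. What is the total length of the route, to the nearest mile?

Leg distances:
Alpha→Bravo: 328.1 mi  (cumulative 328.1 mi)
Bravo→Charlie: 466.3 mi  (cumulative 794.4 mi)
Charlie→Delta: 321.5 mi  (cumulative 1116.0 mi)
Delta→Echo: 148.2 mi  (cumulative 1264.1 mi)
Echo→Foxtrot: 307.9 mi  (cumulative 1572.0 mi)
Total route length ≈ 1572 mi.

1572 mi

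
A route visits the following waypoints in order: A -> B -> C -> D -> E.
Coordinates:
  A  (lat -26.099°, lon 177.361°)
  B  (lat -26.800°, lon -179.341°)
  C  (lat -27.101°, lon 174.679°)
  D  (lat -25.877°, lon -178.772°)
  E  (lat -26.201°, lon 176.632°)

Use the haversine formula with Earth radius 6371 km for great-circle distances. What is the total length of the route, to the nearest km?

Leg distances:
A→B: 337.4 km  (cumulative 337.4 km)
B→C: 593.6 km  (cumulative 931.1 km)
C→D: 665.7 km  (cumulative 1596.8 km)
D→E: 460.6 km  (cumulative 2057.4 km)
Total route length ≈ 2057 km.

2057 km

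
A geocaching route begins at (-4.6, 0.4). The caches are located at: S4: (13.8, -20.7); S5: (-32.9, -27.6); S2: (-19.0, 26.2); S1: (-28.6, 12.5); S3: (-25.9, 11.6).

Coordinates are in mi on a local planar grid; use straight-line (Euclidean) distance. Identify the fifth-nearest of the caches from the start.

Distances from the start ((-4.6, 0.4)):
S3: 24.1 mi
S1: 26.9 mi
S4: 28.0 mi
S2: 29.5 mi
S5: 39.8 mi
The fifth-nearest is S5 at 39.8 mi.

S5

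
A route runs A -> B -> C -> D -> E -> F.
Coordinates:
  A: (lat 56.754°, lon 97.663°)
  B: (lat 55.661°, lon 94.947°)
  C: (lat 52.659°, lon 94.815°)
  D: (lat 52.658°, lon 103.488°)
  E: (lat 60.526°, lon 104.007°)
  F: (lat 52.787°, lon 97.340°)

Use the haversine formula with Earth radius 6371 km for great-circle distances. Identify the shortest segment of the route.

A–B

Leg distances:
A→B: 207.3 km
B→C: 333.9 km
C→D: 584.6 km
D→E: 875.5 km
E→F: 951.0 km
The shortest leg is A–B at 207.3 km.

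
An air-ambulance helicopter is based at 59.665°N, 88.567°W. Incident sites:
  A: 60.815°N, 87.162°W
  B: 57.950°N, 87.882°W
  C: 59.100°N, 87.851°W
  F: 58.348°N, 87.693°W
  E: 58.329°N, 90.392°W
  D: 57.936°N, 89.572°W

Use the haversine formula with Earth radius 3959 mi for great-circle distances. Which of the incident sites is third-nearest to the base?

F

Distance to each, sorted:
C: 46.5 mi
A: 92.9 mi
F: 96.2 mi
E: 112.9 mi
B: 121.0 mi
D: 124.8 mi
The third-nearest is F at 96.2 mi.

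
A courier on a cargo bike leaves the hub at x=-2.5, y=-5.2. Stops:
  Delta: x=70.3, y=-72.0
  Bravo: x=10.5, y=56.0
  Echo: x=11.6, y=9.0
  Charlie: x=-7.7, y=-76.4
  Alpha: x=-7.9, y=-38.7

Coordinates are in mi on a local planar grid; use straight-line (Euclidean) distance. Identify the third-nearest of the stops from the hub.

Bravo

Distance to each, sorted:
Echo: 20.0 mi
Alpha: 33.9 mi
Bravo: 62.6 mi
Charlie: 71.4 mi
Delta: 98.8 mi
The third-nearest is Bravo at 62.6 mi.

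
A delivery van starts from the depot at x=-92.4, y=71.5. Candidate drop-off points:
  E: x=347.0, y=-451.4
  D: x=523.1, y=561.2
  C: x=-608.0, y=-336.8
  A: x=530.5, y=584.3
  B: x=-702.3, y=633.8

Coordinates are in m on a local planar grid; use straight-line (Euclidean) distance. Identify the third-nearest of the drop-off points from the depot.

Distances from the depot (x=-92.4, y=71.5):
C: 657.7 m
E: 683.0 m
D: 786.5 m
A: 806.8 m
B: 829.6 m
The third-nearest is D at 786.5 m.

D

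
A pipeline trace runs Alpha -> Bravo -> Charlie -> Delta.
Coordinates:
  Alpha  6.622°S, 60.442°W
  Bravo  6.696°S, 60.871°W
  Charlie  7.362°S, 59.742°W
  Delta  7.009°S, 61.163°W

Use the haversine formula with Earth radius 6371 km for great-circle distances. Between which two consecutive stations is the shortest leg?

Alpha–Bravo

Leg distances:
Alpha→Bravo: 48.1 km
Bravo→Charlie: 144.9 km
Charlie→Delta: 161.6 km
The shortest leg is Alpha–Bravo at 48.1 km.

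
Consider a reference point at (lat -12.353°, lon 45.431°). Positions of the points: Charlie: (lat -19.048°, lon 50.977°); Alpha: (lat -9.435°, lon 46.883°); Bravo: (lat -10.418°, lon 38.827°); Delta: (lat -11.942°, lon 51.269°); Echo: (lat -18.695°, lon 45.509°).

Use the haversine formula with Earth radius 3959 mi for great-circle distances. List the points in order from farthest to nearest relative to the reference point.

Computing each great-circle distance from (lat -12.353°, lon 45.431°):
Charlie (lat -19.048°, lon 50.977°): 591.5 mi
Bravo (lat -10.418°, lon 38.827°): 466.9 mi
Echo (lat -18.695°, lon 45.509°): 438.2 mi
Delta (lat -11.942°, lon 51.269°): 395.4 mi
Alpha (lat -9.435°, lon 46.883°): 224.4 mi

Charlie, Bravo, Echo, Delta, Alpha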